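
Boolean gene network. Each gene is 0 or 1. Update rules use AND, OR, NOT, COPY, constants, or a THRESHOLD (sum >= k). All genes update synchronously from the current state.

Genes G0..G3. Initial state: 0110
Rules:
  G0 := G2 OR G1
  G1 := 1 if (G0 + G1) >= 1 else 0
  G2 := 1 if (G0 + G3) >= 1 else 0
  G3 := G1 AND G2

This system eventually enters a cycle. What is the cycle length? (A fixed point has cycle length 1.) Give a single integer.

Answer: 1

Derivation:
Step 0: 0110
Step 1: G0=G2|G1=1|1=1 G1=(0+1>=1)=1 G2=(0+0>=1)=0 G3=G1&G2=1&1=1 -> 1101
Step 2: G0=G2|G1=0|1=1 G1=(1+1>=1)=1 G2=(1+1>=1)=1 G3=G1&G2=1&0=0 -> 1110
Step 3: G0=G2|G1=1|1=1 G1=(1+1>=1)=1 G2=(1+0>=1)=1 G3=G1&G2=1&1=1 -> 1111
Step 4: G0=G2|G1=1|1=1 G1=(1+1>=1)=1 G2=(1+1>=1)=1 G3=G1&G2=1&1=1 -> 1111
State from step 4 equals state from step 3 -> cycle length 1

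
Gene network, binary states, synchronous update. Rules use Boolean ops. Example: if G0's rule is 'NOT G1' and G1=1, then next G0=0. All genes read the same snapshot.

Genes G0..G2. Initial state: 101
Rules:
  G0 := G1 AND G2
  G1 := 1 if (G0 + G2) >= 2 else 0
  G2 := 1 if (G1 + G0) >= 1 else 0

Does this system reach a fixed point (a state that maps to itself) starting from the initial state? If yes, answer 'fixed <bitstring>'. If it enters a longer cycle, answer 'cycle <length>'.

Answer: cycle 2

Derivation:
Step 0: 101
Step 1: G0=G1&G2=0&1=0 G1=(1+1>=2)=1 G2=(0+1>=1)=1 -> 011
Step 2: G0=G1&G2=1&1=1 G1=(0+1>=2)=0 G2=(1+0>=1)=1 -> 101
Cycle of length 2 starting at step 0 -> no fixed point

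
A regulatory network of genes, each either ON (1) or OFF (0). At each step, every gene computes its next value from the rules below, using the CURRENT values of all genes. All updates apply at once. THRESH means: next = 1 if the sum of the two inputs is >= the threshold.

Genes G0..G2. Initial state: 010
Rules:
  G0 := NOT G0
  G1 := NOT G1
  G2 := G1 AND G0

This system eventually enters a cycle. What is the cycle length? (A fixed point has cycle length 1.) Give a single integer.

Step 0: 010
Step 1: G0=NOT G0=NOT 0=1 G1=NOT G1=NOT 1=0 G2=G1&G0=1&0=0 -> 100
Step 2: G0=NOT G0=NOT 1=0 G1=NOT G1=NOT 0=1 G2=G1&G0=0&1=0 -> 010
State from step 2 equals state from step 0 -> cycle length 2

Answer: 2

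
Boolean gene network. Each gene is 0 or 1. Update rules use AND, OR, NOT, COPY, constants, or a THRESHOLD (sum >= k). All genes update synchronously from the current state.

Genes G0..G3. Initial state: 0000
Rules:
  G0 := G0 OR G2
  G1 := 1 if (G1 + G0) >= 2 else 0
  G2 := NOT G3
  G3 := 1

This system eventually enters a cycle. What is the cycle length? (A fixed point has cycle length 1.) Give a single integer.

Step 0: 0000
Step 1: G0=G0|G2=0|0=0 G1=(0+0>=2)=0 G2=NOT G3=NOT 0=1 G3=1(const) -> 0011
Step 2: G0=G0|G2=0|1=1 G1=(0+0>=2)=0 G2=NOT G3=NOT 1=0 G3=1(const) -> 1001
Step 3: G0=G0|G2=1|0=1 G1=(0+1>=2)=0 G2=NOT G3=NOT 1=0 G3=1(const) -> 1001
State from step 3 equals state from step 2 -> cycle length 1

Answer: 1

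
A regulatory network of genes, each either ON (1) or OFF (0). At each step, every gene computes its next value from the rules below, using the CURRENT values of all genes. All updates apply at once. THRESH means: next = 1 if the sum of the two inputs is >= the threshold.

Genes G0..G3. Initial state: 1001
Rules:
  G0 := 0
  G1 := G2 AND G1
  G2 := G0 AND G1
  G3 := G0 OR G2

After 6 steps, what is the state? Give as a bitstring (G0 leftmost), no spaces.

Step 1: G0=0(const) G1=G2&G1=0&0=0 G2=G0&G1=1&0=0 G3=G0|G2=1|0=1 -> 0001
Step 2: G0=0(const) G1=G2&G1=0&0=0 G2=G0&G1=0&0=0 G3=G0|G2=0|0=0 -> 0000
Step 3: G0=0(const) G1=G2&G1=0&0=0 G2=G0&G1=0&0=0 G3=G0|G2=0|0=0 -> 0000
Step 4: G0=0(const) G1=G2&G1=0&0=0 G2=G0&G1=0&0=0 G3=G0|G2=0|0=0 -> 0000
Step 5: G0=0(const) G1=G2&G1=0&0=0 G2=G0&G1=0&0=0 G3=G0|G2=0|0=0 -> 0000
Step 6: G0=0(const) G1=G2&G1=0&0=0 G2=G0&G1=0&0=0 G3=G0|G2=0|0=0 -> 0000

0000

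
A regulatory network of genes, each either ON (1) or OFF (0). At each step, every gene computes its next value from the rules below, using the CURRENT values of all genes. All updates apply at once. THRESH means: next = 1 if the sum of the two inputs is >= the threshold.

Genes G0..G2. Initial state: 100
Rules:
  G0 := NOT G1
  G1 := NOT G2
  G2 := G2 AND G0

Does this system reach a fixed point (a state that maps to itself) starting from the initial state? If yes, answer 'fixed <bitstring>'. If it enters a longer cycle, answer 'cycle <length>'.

Step 0: 100
Step 1: G0=NOT G1=NOT 0=1 G1=NOT G2=NOT 0=1 G2=G2&G0=0&1=0 -> 110
Step 2: G0=NOT G1=NOT 1=0 G1=NOT G2=NOT 0=1 G2=G2&G0=0&1=0 -> 010
Step 3: G0=NOT G1=NOT 1=0 G1=NOT G2=NOT 0=1 G2=G2&G0=0&0=0 -> 010
Fixed point reached at step 2: 010

Answer: fixed 010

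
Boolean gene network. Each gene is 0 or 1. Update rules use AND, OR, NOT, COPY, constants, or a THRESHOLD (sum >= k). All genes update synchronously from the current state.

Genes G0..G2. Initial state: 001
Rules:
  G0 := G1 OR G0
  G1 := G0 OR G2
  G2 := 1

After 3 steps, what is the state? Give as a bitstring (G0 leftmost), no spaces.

Step 1: G0=G1|G0=0|0=0 G1=G0|G2=0|1=1 G2=1(const) -> 011
Step 2: G0=G1|G0=1|0=1 G1=G0|G2=0|1=1 G2=1(const) -> 111
Step 3: G0=G1|G0=1|1=1 G1=G0|G2=1|1=1 G2=1(const) -> 111

111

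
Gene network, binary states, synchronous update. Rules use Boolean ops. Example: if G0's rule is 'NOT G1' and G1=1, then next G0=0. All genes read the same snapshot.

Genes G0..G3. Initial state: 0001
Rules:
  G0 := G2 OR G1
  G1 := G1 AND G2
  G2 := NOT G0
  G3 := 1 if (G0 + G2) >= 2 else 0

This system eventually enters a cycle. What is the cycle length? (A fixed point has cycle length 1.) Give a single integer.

Step 0: 0001
Step 1: G0=G2|G1=0|0=0 G1=G1&G2=0&0=0 G2=NOT G0=NOT 0=1 G3=(0+0>=2)=0 -> 0010
Step 2: G0=G2|G1=1|0=1 G1=G1&G2=0&1=0 G2=NOT G0=NOT 0=1 G3=(0+1>=2)=0 -> 1010
Step 3: G0=G2|G1=1|0=1 G1=G1&G2=0&1=0 G2=NOT G0=NOT 1=0 G3=(1+1>=2)=1 -> 1001
Step 4: G0=G2|G1=0|0=0 G1=G1&G2=0&0=0 G2=NOT G0=NOT 1=0 G3=(1+0>=2)=0 -> 0000
Step 5: G0=G2|G1=0|0=0 G1=G1&G2=0&0=0 G2=NOT G0=NOT 0=1 G3=(0+0>=2)=0 -> 0010
State from step 5 equals state from step 1 -> cycle length 4

Answer: 4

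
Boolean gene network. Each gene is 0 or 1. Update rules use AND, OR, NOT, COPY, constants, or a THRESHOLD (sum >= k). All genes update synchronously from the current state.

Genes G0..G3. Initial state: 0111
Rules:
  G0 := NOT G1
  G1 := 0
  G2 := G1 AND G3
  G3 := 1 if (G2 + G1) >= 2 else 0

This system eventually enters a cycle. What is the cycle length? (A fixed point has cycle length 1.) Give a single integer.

Answer: 1

Derivation:
Step 0: 0111
Step 1: G0=NOT G1=NOT 1=0 G1=0(const) G2=G1&G3=1&1=1 G3=(1+1>=2)=1 -> 0011
Step 2: G0=NOT G1=NOT 0=1 G1=0(const) G2=G1&G3=0&1=0 G3=(1+0>=2)=0 -> 1000
Step 3: G0=NOT G1=NOT 0=1 G1=0(const) G2=G1&G3=0&0=0 G3=(0+0>=2)=0 -> 1000
State from step 3 equals state from step 2 -> cycle length 1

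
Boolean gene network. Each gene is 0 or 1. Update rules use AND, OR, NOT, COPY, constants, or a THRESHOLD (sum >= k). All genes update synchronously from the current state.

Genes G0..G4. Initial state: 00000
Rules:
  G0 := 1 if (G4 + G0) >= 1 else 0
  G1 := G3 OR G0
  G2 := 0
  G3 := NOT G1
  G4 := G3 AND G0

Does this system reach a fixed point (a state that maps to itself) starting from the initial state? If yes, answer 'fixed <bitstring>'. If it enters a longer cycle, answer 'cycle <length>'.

Step 0: 00000
Step 1: G0=(0+0>=1)=0 G1=G3|G0=0|0=0 G2=0(const) G3=NOT G1=NOT 0=1 G4=G3&G0=0&0=0 -> 00010
Step 2: G0=(0+0>=1)=0 G1=G3|G0=1|0=1 G2=0(const) G3=NOT G1=NOT 0=1 G4=G3&G0=1&0=0 -> 01010
Step 3: G0=(0+0>=1)=0 G1=G3|G0=1|0=1 G2=0(const) G3=NOT G1=NOT 1=0 G4=G3&G0=1&0=0 -> 01000
Step 4: G0=(0+0>=1)=0 G1=G3|G0=0|0=0 G2=0(const) G3=NOT G1=NOT 1=0 G4=G3&G0=0&0=0 -> 00000
Cycle of length 4 starting at step 0 -> no fixed point

Answer: cycle 4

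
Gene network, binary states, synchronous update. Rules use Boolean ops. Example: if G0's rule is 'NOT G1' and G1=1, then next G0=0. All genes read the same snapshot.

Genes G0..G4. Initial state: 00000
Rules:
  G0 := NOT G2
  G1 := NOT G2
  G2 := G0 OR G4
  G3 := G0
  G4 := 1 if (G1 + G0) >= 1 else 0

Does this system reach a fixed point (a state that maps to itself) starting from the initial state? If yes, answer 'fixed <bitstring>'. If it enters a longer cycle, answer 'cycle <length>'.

Answer: cycle 5

Derivation:
Step 0: 00000
Step 1: G0=NOT G2=NOT 0=1 G1=NOT G2=NOT 0=1 G2=G0|G4=0|0=0 G3=G0=0 G4=(0+0>=1)=0 -> 11000
Step 2: G0=NOT G2=NOT 0=1 G1=NOT G2=NOT 0=1 G2=G0|G4=1|0=1 G3=G0=1 G4=(1+1>=1)=1 -> 11111
Step 3: G0=NOT G2=NOT 1=0 G1=NOT G2=NOT 1=0 G2=G0|G4=1|1=1 G3=G0=1 G4=(1+1>=1)=1 -> 00111
Step 4: G0=NOT G2=NOT 1=0 G1=NOT G2=NOT 1=0 G2=G0|G4=0|1=1 G3=G0=0 G4=(0+0>=1)=0 -> 00100
Step 5: G0=NOT G2=NOT 1=0 G1=NOT G2=NOT 1=0 G2=G0|G4=0|0=0 G3=G0=0 G4=(0+0>=1)=0 -> 00000
Cycle of length 5 starting at step 0 -> no fixed point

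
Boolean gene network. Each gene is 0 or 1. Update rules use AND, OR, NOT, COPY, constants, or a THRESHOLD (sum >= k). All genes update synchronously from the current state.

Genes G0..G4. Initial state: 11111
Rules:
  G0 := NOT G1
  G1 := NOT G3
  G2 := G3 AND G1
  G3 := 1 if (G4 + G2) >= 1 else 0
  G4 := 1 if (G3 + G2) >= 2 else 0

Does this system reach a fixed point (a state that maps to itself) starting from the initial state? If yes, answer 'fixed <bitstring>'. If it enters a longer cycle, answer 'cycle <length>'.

Step 0: 11111
Step 1: G0=NOT G1=NOT 1=0 G1=NOT G3=NOT 1=0 G2=G3&G1=1&1=1 G3=(1+1>=1)=1 G4=(1+1>=2)=1 -> 00111
Step 2: G0=NOT G1=NOT 0=1 G1=NOT G3=NOT 1=0 G2=G3&G1=1&0=0 G3=(1+1>=1)=1 G4=(1+1>=2)=1 -> 10011
Step 3: G0=NOT G1=NOT 0=1 G1=NOT G3=NOT 1=0 G2=G3&G1=1&0=0 G3=(1+0>=1)=1 G4=(1+0>=2)=0 -> 10010
Step 4: G0=NOT G1=NOT 0=1 G1=NOT G3=NOT 1=0 G2=G3&G1=1&0=0 G3=(0+0>=1)=0 G4=(1+0>=2)=0 -> 10000
Step 5: G0=NOT G1=NOT 0=1 G1=NOT G3=NOT 0=1 G2=G3&G1=0&0=0 G3=(0+0>=1)=0 G4=(0+0>=2)=0 -> 11000
Step 6: G0=NOT G1=NOT 1=0 G1=NOT G3=NOT 0=1 G2=G3&G1=0&1=0 G3=(0+0>=1)=0 G4=(0+0>=2)=0 -> 01000
Step 7: G0=NOT G1=NOT 1=0 G1=NOT G3=NOT 0=1 G2=G3&G1=0&1=0 G3=(0+0>=1)=0 G4=(0+0>=2)=0 -> 01000
Fixed point reached at step 6: 01000

Answer: fixed 01000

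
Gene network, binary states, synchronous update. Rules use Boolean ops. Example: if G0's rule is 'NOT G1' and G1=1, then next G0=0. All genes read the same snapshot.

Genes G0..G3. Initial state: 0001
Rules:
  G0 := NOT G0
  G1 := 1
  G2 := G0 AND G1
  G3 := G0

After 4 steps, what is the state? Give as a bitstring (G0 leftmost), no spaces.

Step 1: G0=NOT G0=NOT 0=1 G1=1(const) G2=G0&G1=0&0=0 G3=G0=0 -> 1100
Step 2: G0=NOT G0=NOT 1=0 G1=1(const) G2=G0&G1=1&1=1 G3=G0=1 -> 0111
Step 3: G0=NOT G0=NOT 0=1 G1=1(const) G2=G0&G1=0&1=0 G3=G0=0 -> 1100
Step 4: G0=NOT G0=NOT 1=0 G1=1(const) G2=G0&G1=1&1=1 G3=G0=1 -> 0111

0111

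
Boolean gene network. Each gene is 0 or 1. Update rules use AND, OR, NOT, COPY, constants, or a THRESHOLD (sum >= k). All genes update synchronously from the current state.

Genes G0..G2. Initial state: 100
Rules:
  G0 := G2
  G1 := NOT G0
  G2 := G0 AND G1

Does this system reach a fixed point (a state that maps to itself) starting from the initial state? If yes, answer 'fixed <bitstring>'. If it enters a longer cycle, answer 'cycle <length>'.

Answer: fixed 010

Derivation:
Step 0: 100
Step 1: G0=G2=0 G1=NOT G0=NOT 1=0 G2=G0&G1=1&0=0 -> 000
Step 2: G0=G2=0 G1=NOT G0=NOT 0=1 G2=G0&G1=0&0=0 -> 010
Step 3: G0=G2=0 G1=NOT G0=NOT 0=1 G2=G0&G1=0&1=0 -> 010
Fixed point reached at step 2: 010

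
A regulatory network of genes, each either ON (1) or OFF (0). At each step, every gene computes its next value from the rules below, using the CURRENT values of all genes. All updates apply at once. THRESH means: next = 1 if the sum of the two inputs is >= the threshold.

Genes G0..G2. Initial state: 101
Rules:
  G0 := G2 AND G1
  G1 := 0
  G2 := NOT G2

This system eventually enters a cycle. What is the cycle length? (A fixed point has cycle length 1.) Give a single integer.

Answer: 2

Derivation:
Step 0: 101
Step 1: G0=G2&G1=1&0=0 G1=0(const) G2=NOT G2=NOT 1=0 -> 000
Step 2: G0=G2&G1=0&0=0 G1=0(const) G2=NOT G2=NOT 0=1 -> 001
Step 3: G0=G2&G1=1&0=0 G1=0(const) G2=NOT G2=NOT 1=0 -> 000
State from step 3 equals state from step 1 -> cycle length 2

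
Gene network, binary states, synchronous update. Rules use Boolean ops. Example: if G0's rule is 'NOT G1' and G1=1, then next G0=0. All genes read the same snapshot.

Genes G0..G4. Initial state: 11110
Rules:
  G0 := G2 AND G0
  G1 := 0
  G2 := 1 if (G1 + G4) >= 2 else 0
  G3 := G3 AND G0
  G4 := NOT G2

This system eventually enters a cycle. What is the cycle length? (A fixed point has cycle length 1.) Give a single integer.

Step 0: 11110
Step 1: G0=G2&G0=1&1=1 G1=0(const) G2=(1+0>=2)=0 G3=G3&G0=1&1=1 G4=NOT G2=NOT 1=0 -> 10010
Step 2: G0=G2&G0=0&1=0 G1=0(const) G2=(0+0>=2)=0 G3=G3&G0=1&1=1 G4=NOT G2=NOT 0=1 -> 00011
Step 3: G0=G2&G0=0&0=0 G1=0(const) G2=(0+1>=2)=0 G3=G3&G0=1&0=0 G4=NOT G2=NOT 0=1 -> 00001
Step 4: G0=G2&G0=0&0=0 G1=0(const) G2=(0+1>=2)=0 G3=G3&G0=0&0=0 G4=NOT G2=NOT 0=1 -> 00001
State from step 4 equals state from step 3 -> cycle length 1

Answer: 1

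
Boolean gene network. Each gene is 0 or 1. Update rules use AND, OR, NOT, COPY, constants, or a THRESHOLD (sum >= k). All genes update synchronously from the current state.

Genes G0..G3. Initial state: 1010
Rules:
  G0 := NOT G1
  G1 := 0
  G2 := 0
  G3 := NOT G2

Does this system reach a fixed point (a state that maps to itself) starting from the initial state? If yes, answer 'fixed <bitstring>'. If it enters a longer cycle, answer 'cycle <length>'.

Answer: fixed 1001

Derivation:
Step 0: 1010
Step 1: G0=NOT G1=NOT 0=1 G1=0(const) G2=0(const) G3=NOT G2=NOT 1=0 -> 1000
Step 2: G0=NOT G1=NOT 0=1 G1=0(const) G2=0(const) G3=NOT G2=NOT 0=1 -> 1001
Step 3: G0=NOT G1=NOT 0=1 G1=0(const) G2=0(const) G3=NOT G2=NOT 0=1 -> 1001
Fixed point reached at step 2: 1001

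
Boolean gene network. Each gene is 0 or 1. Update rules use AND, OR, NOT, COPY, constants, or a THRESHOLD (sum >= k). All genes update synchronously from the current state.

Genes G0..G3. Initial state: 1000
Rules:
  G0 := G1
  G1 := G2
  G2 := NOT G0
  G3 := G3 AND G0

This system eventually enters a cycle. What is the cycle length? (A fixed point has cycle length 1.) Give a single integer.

Answer: 6

Derivation:
Step 0: 1000
Step 1: G0=G1=0 G1=G2=0 G2=NOT G0=NOT 1=0 G3=G3&G0=0&1=0 -> 0000
Step 2: G0=G1=0 G1=G2=0 G2=NOT G0=NOT 0=1 G3=G3&G0=0&0=0 -> 0010
Step 3: G0=G1=0 G1=G2=1 G2=NOT G0=NOT 0=1 G3=G3&G0=0&0=0 -> 0110
Step 4: G0=G1=1 G1=G2=1 G2=NOT G0=NOT 0=1 G3=G3&G0=0&0=0 -> 1110
Step 5: G0=G1=1 G1=G2=1 G2=NOT G0=NOT 1=0 G3=G3&G0=0&1=0 -> 1100
Step 6: G0=G1=1 G1=G2=0 G2=NOT G0=NOT 1=0 G3=G3&G0=0&1=0 -> 1000
State from step 6 equals state from step 0 -> cycle length 6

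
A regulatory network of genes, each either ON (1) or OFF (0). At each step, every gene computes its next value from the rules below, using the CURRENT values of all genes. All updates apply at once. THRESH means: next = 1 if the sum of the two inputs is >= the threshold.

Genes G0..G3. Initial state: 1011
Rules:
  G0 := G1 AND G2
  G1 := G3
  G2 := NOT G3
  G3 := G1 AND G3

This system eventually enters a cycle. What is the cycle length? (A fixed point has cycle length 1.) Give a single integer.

Step 0: 1011
Step 1: G0=G1&G2=0&1=0 G1=G3=1 G2=NOT G3=NOT 1=0 G3=G1&G3=0&1=0 -> 0100
Step 2: G0=G1&G2=1&0=0 G1=G3=0 G2=NOT G3=NOT 0=1 G3=G1&G3=1&0=0 -> 0010
Step 3: G0=G1&G2=0&1=0 G1=G3=0 G2=NOT G3=NOT 0=1 G3=G1&G3=0&0=0 -> 0010
State from step 3 equals state from step 2 -> cycle length 1

Answer: 1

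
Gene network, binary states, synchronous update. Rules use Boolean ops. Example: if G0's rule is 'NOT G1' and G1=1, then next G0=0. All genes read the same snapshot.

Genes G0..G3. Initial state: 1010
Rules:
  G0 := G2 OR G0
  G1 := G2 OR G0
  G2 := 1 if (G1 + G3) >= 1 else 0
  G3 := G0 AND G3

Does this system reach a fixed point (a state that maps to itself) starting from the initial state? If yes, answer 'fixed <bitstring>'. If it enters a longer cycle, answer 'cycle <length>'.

Answer: fixed 1110

Derivation:
Step 0: 1010
Step 1: G0=G2|G0=1|1=1 G1=G2|G0=1|1=1 G2=(0+0>=1)=0 G3=G0&G3=1&0=0 -> 1100
Step 2: G0=G2|G0=0|1=1 G1=G2|G0=0|1=1 G2=(1+0>=1)=1 G3=G0&G3=1&0=0 -> 1110
Step 3: G0=G2|G0=1|1=1 G1=G2|G0=1|1=1 G2=(1+0>=1)=1 G3=G0&G3=1&0=0 -> 1110
Fixed point reached at step 2: 1110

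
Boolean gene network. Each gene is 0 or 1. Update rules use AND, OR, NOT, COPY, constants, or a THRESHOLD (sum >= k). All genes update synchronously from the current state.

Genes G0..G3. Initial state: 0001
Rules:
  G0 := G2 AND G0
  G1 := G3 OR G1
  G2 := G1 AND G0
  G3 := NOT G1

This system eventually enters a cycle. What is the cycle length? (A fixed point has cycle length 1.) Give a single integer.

Step 0: 0001
Step 1: G0=G2&G0=0&0=0 G1=G3|G1=1|0=1 G2=G1&G0=0&0=0 G3=NOT G1=NOT 0=1 -> 0101
Step 2: G0=G2&G0=0&0=0 G1=G3|G1=1|1=1 G2=G1&G0=1&0=0 G3=NOT G1=NOT 1=0 -> 0100
Step 3: G0=G2&G0=0&0=0 G1=G3|G1=0|1=1 G2=G1&G0=1&0=0 G3=NOT G1=NOT 1=0 -> 0100
State from step 3 equals state from step 2 -> cycle length 1

Answer: 1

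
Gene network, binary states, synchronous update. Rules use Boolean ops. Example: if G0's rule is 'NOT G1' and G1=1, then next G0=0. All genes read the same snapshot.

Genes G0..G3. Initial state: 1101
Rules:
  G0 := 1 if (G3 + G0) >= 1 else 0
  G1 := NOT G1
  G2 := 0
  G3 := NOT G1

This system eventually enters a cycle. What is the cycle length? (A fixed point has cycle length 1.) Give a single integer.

Step 0: 1101
Step 1: G0=(1+1>=1)=1 G1=NOT G1=NOT 1=0 G2=0(const) G3=NOT G1=NOT 1=0 -> 1000
Step 2: G0=(0+1>=1)=1 G1=NOT G1=NOT 0=1 G2=0(const) G3=NOT G1=NOT 0=1 -> 1101
State from step 2 equals state from step 0 -> cycle length 2

Answer: 2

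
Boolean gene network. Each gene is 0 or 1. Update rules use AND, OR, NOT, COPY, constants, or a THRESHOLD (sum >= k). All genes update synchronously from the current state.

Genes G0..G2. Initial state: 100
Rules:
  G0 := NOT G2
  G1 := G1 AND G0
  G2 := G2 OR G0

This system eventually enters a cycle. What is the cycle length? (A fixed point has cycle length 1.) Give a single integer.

Step 0: 100
Step 1: G0=NOT G2=NOT 0=1 G1=G1&G0=0&1=0 G2=G2|G0=0|1=1 -> 101
Step 2: G0=NOT G2=NOT 1=0 G1=G1&G0=0&1=0 G2=G2|G0=1|1=1 -> 001
Step 3: G0=NOT G2=NOT 1=0 G1=G1&G0=0&0=0 G2=G2|G0=1|0=1 -> 001
State from step 3 equals state from step 2 -> cycle length 1

Answer: 1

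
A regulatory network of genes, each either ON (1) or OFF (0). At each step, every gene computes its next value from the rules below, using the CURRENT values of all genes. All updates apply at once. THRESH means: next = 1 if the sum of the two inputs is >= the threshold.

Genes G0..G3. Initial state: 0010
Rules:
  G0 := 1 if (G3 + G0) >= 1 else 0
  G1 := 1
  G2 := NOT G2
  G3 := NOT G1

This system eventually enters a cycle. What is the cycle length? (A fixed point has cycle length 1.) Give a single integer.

Step 0: 0010
Step 1: G0=(0+0>=1)=0 G1=1(const) G2=NOT G2=NOT 1=0 G3=NOT G1=NOT 0=1 -> 0101
Step 2: G0=(1+0>=1)=1 G1=1(const) G2=NOT G2=NOT 0=1 G3=NOT G1=NOT 1=0 -> 1110
Step 3: G0=(0+1>=1)=1 G1=1(const) G2=NOT G2=NOT 1=0 G3=NOT G1=NOT 1=0 -> 1100
Step 4: G0=(0+1>=1)=1 G1=1(const) G2=NOT G2=NOT 0=1 G3=NOT G1=NOT 1=0 -> 1110
State from step 4 equals state from step 2 -> cycle length 2

Answer: 2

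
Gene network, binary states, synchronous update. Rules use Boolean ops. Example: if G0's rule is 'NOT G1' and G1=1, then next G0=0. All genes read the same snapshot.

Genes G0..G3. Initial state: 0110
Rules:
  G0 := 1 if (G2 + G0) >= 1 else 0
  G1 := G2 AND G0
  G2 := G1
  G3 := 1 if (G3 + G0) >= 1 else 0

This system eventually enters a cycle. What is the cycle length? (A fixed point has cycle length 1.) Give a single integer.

Answer: 2

Derivation:
Step 0: 0110
Step 1: G0=(1+0>=1)=1 G1=G2&G0=1&0=0 G2=G1=1 G3=(0+0>=1)=0 -> 1010
Step 2: G0=(1+1>=1)=1 G1=G2&G0=1&1=1 G2=G1=0 G3=(0+1>=1)=1 -> 1101
Step 3: G0=(0+1>=1)=1 G1=G2&G0=0&1=0 G2=G1=1 G3=(1+1>=1)=1 -> 1011
Step 4: G0=(1+1>=1)=1 G1=G2&G0=1&1=1 G2=G1=0 G3=(1+1>=1)=1 -> 1101
State from step 4 equals state from step 2 -> cycle length 2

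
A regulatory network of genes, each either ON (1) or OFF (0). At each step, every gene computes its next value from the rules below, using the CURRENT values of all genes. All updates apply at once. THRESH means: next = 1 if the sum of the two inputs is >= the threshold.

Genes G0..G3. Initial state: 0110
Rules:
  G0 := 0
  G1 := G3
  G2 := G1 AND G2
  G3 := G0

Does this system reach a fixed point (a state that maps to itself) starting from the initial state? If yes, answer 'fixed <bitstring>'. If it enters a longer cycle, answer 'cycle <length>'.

Answer: fixed 0000

Derivation:
Step 0: 0110
Step 1: G0=0(const) G1=G3=0 G2=G1&G2=1&1=1 G3=G0=0 -> 0010
Step 2: G0=0(const) G1=G3=0 G2=G1&G2=0&1=0 G3=G0=0 -> 0000
Step 3: G0=0(const) G1=G3=0 G2=G1&G2=0&0=0 G3=G0=0 -> 0000
Fixed point reached at step 2: 0000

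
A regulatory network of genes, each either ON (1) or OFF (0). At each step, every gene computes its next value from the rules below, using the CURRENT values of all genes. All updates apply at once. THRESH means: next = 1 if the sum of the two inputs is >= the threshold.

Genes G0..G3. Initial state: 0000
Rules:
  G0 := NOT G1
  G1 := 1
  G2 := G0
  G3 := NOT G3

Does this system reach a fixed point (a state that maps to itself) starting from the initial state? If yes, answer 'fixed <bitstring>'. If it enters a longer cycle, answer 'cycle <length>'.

Step 0: 0000
Step 1: G0=NOT G1=NOT 0=1 G1=1(const) G2=G0=0 G3=NOT G3=NOT 0=1 -> 1101
Step 2: G0=NOT G1=NOT 1=0 G1=1(const) G2=G0=1 G3=NOT G3=NOT 1=0 -> 0110
Step 3: G0=NOT G1=NOT 1=0 G1=1(const) G2=G0=0 G3=NOT G3=NOT 0=1 -> 0101
Step 4: G0=NOT G1=NOT 1=0 G1=1(const) G2=G0=0 G3=NOT G3=NOT 1=0 -> 0100
Step 5: G0=NOT G1=NOT 1=0 G1=1(const) G2=G0=0 G3=NOT G3=NOT 0=1 -> 0101
Cycle of length 2 starting at step 3 -> no fixed point

Answer: cycle 2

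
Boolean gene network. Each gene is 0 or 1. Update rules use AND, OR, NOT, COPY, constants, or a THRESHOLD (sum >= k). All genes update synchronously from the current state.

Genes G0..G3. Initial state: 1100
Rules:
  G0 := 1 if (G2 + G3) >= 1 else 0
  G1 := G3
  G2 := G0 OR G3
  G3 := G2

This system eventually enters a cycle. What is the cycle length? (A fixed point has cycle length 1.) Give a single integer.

Answer: 1

Derivation:
Step 0: 1100
Step 1: G0=(0+0>=1)=0 G1=G3=0 G2=G0|G3=1|0=1 G3=G2=0 -> 0010
Step 2: G0=(1+0>=1)=1 G1=G3=0 G2=G0|G3=0|0=0 G3=G2=1 -> 1001
Step 3: G0=(0+1>=1)=1 G1=G3=1 G2=G0|G3=1|1=1 G3=G2=0 -> 1110
Step 4: G0=(1+0>=1)=1 G1=G3=0 G2=G0|G3=1|0=1 G3=G2=1 -> 1011
Step 5: G0=(1+1>=1)=1 G1=G3=1 G2=G0|G3=1|1=1 G3=G2=1 -> 1111
Step 6: G0=(1+1>=1)=1 G1=G3=1 G2=G0|G3=1|1=1 G3=G2=1 -> 1111
State from step 6 equals state from step 5 -> cycle length 1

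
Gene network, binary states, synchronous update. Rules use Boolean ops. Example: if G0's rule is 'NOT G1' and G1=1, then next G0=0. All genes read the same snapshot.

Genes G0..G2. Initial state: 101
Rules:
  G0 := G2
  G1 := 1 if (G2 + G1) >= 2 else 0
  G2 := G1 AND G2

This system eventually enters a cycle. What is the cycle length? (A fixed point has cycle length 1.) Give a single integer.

Step 0: 101
Step 1: G0=G2=1 G1=(1+0>=2)=0 G2=G1&G2=0&1=0 -> 100
Step 2: G0=G2=0 G1=(0+0>=2)=0 G2=G1&G2=0&0=0 -> 000
Step 3: G0=G2=0 G1=(0+0>=2)=0 G2=G1&G2=0&0=0 -> 000
State from step 3 equals state from step 2 -> cycle length 1

Answer: 1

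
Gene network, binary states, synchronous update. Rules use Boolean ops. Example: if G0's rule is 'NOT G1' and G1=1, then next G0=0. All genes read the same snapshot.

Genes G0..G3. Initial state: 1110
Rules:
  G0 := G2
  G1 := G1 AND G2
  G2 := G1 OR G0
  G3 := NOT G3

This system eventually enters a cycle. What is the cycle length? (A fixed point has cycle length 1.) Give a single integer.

Answer: 2

Derivation:
Step 0: 1110
Step 1: G0=G2=1 G1=G1&G2=1&1=1 G2=G1|G0=1|1=1 G3=NOT G3=NOT 0=1 -> 1111
Step 2: G0=G2=1 G1=G1&G2=1&1=1 G2=G1|G0=1|1=1 G3=NOT G3=NOT 1=0 -> 1110
State from step 2 equals state from step 0 -> cycle length 2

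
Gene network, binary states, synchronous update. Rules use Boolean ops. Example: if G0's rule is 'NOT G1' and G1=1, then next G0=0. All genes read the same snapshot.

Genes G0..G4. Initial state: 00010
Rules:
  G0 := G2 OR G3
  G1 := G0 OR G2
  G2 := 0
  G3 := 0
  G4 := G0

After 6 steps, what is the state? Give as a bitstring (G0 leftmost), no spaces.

Step 1: G0=G2|G3=0|1=1 G1=G0|G2=0|0=0 G2=0(const) G3=0(const) G4=G0=0 -> 10000
Step 2: G0=G2|G3=0|0=0 G1=G0|G2=1|0=1 G2=0(const) G3=0(const) G4=G0=1 -> 01001
Step 3: G0=G2|G3=0|0=0 G1=G0|G2=0|0=0 G2=0(const) G3=0(const) G4=G0=0 -> 00000
Step 4: G0=G2|G3=0|0=0 G1=G0|G2=0|0=0 G2=0(const) G3=0(const) G4=G0=0 -> 00000
Step 5: G0=G2|G3=0|0=0 G1=G0|G2=0|0=0 G2=0(const) G3=0(const) G4=G0=0 -> 00000
Step 6: G0=G2|G3=0|0=0 G1=G0|G2=0|0=0 G2=0(const) G3=0(const) G4=G0=0 -> 00000

00000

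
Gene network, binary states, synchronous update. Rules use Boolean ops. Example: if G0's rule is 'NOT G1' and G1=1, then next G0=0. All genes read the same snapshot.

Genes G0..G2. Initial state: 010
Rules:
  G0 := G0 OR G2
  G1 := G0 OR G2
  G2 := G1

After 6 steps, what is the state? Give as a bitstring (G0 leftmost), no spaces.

Step 1: G0=G0|G2=0|0=0 G1=G0|G2=0|0=0 G2=G1=1 -> 001
Step 2: G0=G0|G2=0|1=1 G1=G0|G2=0|1=1 G2=G1=0 -> 110
Step 3: G0=G0|G2=1|0=1 G1=G0|G2=1|0=1 G2=G1=1 -> 111
Step 4: G0=G0|G2=1|1=1 G1=G0|G2=1|1=1 G2=G1=1 -> 111
Step 5: G0=G0|G2=1|1=1 G1=G0|G2=1|1=1 G2=G1=1 -> 111
Step 6: G0=G0|G2=1|1=1 G1=G0|G2=1|1=1 G2=G1=1 -> 111

111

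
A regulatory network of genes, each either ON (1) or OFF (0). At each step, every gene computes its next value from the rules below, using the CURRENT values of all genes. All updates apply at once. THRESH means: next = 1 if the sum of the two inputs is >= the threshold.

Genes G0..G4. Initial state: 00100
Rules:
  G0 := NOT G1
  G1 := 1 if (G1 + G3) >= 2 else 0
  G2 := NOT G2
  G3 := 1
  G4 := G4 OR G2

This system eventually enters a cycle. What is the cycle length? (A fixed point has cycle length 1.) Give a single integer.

Answer: 2

Derivation:
Step 0: 00100
Step 1: G0=NOT G1=NOT 0=1 G1=(0+0>=2)=0 G2=NOT G2=NOT 1=0 G3=1(const) G4=G4|G2=0|1=1 -> 10011
Step 2: G0=NOT G1=NOT 0=1 G1=(0+1>=2)=0 G2=NOT G2=NOT 0=1 G3=1(const) G4=G4|G2=1|0=1 -> 10111
Step 3: G0=NOT G1=NOT 0=1 G1=(0+1>=2)=0 G2=NOT G2=NOT 1=0 G3=1(const) G4=G4|G2=1|1=1 -> 10011
State from step 3 equals state from step 1 -> cycle length 2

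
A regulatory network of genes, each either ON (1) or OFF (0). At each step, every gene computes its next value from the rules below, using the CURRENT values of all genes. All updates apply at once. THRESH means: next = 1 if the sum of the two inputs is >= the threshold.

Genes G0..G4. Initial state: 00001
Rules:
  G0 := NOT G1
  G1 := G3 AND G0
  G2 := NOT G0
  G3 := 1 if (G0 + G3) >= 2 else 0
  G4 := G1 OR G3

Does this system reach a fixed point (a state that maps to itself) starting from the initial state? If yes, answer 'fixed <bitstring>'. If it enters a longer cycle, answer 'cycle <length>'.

Answer: fixed 10000

Derivation:
Step 0: 00001
Step 1: G0=NOT G1=NOT 0=1 G1=G3&G0=0&0=0 G2=NOT G0=NOT 0=1 G3=(0+0>=2)=0 G4=G1|G3=0|0=0 -> 10100
Step 2: G0=NOT G1=NOT 0=1 G1=G3&G0=0&1=0 G2=NOT G0=NOT 1=0 G3=(1+0>=2)=0 G4=G1|G3=0|0=0 -> 10000
Step 3: G0=NOT G1=NOT 0=1 G1=G3&G0=0&1=0 G2=NOT G0=NOT 1=0 G3=(1+0>=2)=0 G4=G1|G3=0|0=0 -> 10000
Fixed point reached at step 2: 10000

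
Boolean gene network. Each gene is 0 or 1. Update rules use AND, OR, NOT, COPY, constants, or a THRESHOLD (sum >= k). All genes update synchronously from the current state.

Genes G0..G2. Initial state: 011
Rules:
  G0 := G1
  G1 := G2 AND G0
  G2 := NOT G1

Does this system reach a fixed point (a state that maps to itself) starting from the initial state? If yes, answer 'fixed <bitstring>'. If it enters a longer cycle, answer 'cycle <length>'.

Answer: fixed 001

Derivation:
Step 0: 011
Step 1: G0=G1=1 G1=G2&G0=1&0=0 G2=NOT G1=NOT 1=0 -> 100
Step 2: G0=G1=0 G1=G2&G0=0&1=0 G2=NOT G1=NOT 0=1 -> 001
Step 3: G0=G1=0 G1=G2&G0=1&0=0 G2=NOT G1=NOT 0=1 -> 001
Fixed point reached at step 2: 001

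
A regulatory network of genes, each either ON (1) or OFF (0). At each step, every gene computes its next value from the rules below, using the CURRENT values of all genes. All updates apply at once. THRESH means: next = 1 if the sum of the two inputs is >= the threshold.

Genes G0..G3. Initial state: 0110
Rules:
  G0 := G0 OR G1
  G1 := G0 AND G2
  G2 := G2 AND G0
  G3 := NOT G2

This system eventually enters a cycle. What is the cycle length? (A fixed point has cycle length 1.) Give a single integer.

Answer: 1

Derivation:
Step 0: 0110
Step 1: G0=G0|G1=0|1=1 G1=G0&G2=0&1=0 G2=G2&G0=1&0=0 G3=NOT G2=NOT 1=0 -> 1000
Step 2: G0=G0|G1=1|0=1 G1=G0&G2=1&0=0 G2=G2&G0=0&1=0 G3=NOT G2=NOT 0=1 -> 1001
Step 3: G0=G0|G1=1|0=1 G1=G0&G2=1&0=0 G2=G2&G0=0&1=0 G3=NOT G2=NOT 0=1 -> 1001
State from step 3 equals state from step 2 -> cycle length 1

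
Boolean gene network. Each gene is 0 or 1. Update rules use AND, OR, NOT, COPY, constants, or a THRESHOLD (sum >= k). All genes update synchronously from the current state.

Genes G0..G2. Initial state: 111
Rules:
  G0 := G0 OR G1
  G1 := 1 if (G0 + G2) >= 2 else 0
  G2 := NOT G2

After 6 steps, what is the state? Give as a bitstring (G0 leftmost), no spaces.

Step 1: G0=G0|G1=1|1=1 G1=(1+1>=2)=1 G2=NOT G2=NOT 1=0 -> 110
Step 2: G0=G0|G1=1|1=1 G1=(1+0>=2)=0 G2=NOT G2=NOT 0=1 -> 101
Step 3: G0=G0|G1=1|0=1 G1=(1+1>=2)=1 G2=NOT G2=NOT 1=0 -> 110
Step 4: G0=G0|G1=1|1=1 G1=(1+0>=2)=0 G2=NOT G2=NOT 0=1 -> 101
Step 5: G0=G0|G1=1|0=1 G1=(1+1>=2)=1 G2=NOT G2=NOT 1=0 -> 110
Step 6: G0=G0|G1=1|1=1 G1=(1+0>=2)=0 G2=NOT G2=NOT 0=1 -> 101

101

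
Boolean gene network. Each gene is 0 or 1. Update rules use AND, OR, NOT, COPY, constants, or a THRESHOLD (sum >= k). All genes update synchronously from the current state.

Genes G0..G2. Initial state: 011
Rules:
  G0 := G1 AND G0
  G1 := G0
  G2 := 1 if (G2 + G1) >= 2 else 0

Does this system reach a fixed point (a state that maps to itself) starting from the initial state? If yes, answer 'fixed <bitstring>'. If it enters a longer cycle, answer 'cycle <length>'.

Answer: fixed 000

Derivation:
Step 0: 011
Step 1: G0=G1&G0=1&0=0 G1=G0=0 G2=(1+1>=2)=1 -> 001
Step 2: G0=G1&G0=0&0=0 G1=G0=0 G2=(1+0>=2)=0 -> 000
Step 3: G0=G1&G0=0&0=0 G1=G0=0 G2=(0+0>=2)=0 -> 000
Fixed point reached at step 2: 000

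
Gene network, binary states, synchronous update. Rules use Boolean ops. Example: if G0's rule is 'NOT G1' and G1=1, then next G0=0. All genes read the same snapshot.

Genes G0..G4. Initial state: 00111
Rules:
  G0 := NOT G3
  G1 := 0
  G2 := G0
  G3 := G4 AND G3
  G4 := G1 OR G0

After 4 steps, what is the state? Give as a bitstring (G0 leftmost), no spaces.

Step 1: G0=NOT G3=NOT 1=0 G1=0(const) G2=G0=0 G3=G4&G3=1&1=1 G4=G1|G0=0|0=0 -> 00010
Step 2: G0=NOT G3=NOT 1=0 G1=0(const) G2=G0=0 G3=G4&G3=0&1=0 G4=G1|G0=0|0=0 -> 00000
Step 3: G0=NOT G3=NOT 0=1 G1=0(const) G2=G0=0 G3=G4&G3=0&0=0 G4=G1|G0=0|0=0 -> 10000
Step 4: G0=NOT G3=NOT 0=1 G1=0(const) G2=G0=1 G3=G4&G3=0&0=0 G4=G1|G0=0|1=1 -> 10101

10101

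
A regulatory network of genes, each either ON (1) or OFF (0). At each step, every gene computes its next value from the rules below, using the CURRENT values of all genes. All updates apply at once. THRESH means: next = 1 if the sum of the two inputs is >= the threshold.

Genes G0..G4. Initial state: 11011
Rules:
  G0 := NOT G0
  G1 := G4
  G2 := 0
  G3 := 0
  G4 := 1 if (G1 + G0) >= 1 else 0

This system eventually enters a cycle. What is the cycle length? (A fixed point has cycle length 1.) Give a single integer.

Answer: 2

Derivation:
Step 0: 11011
Step 1: G0=NOT G0=NOT 1=0 G1=G4=1 G2=0(const) G3=0(const) G4=(1+1>=1)=1 -> 01001
Step 2: G0=NOT G0=NOT 0=1 G1=G4=1 G2=0(const) G3=0(const) G4=(1+0>=1)=1 -> 11001
Step 3: G0=NOT G0=NOT 1=0 G1=G4=1 G2=0(const) G3=0(const) G4=(1+1>=1)=1 -> 01001
State from step 3 equals state from step 1 -> cycle length 2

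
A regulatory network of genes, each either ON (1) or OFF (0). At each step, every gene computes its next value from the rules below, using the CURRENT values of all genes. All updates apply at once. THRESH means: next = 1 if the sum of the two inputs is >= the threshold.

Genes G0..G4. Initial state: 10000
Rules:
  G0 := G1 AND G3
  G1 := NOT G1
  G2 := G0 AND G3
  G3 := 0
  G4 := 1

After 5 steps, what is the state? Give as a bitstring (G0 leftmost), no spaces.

Step 1: G0=G1&G3=0&0=0 G1=NOT G1=NOT 0=1 G2=G0&G3=1&0=0 G3=0(const) G4=1(const) -> 01001
Step 2: G0=G1&G3=1&0=0 G1=NOT G1=NOT 1=0 G2=G0&G3=0&0=0 G3=0(const) G4=1(const) -> 00001
Step 3: G0=G1&G3=0&0=0 G1=NOT G1=NOT 0=1 G2=G0&G3=0&0=0 G3=0(const) G4=1(const) -> 01001
Step 4: G0=G1&G3=1&0=0 G1=NOT G1=NOT 1=0 G2=G0&G3=0&0=0 G3=0(const) G4=1(const) -> 00001
Step 5: G0=G1&G3=0&0=0 G1=NOT G1=NOT 0=1 G2=G0&G3=0&0=0 G3=0(const) G4=1(const) -> 01001

01001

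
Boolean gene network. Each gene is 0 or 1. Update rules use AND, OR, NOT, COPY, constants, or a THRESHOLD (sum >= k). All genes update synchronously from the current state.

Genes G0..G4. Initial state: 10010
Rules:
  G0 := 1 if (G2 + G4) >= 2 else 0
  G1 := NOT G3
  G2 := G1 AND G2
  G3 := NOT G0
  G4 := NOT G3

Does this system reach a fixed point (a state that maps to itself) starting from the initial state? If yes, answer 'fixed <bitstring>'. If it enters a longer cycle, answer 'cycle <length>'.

Answer: fixed 00010

Derivation:
Step 0: 10010
Step 1: G0=(0+0>=2)=0 G1=NOT G3=NOT 1=0 G2=G1&G2=0&0=0 G3=NOT G0=NOT 1=0 G4=NOT G3=NOT 1=0 -> 00000
Step 2: G0=(0+0>=2)=0 G1=NOT G3=NOT 0=1 G2=G1&G2=0&0=0 G3=NOT G0=NOT 0=1 G4=NOT G3=NOT 0=1 -> 01011
Step 3: G0=(0+1>=2)=0 G1=NOT G3=NOT 1=0 G2=G1&G2=1&0=0 G3=NOT G0=NOT 0=1 G4=NOT G3=NOT 1=0 -> 00010
Step 4: G0=(0+0>=2)=0 G1=NOT G3=NOT 1=0 G2=G1&G2=0&0=0 G3=NOT G0=NOT 0=1 G4=NOT G3=NOT 1=0 -> 00010
Fixed point reached at step 3: 00010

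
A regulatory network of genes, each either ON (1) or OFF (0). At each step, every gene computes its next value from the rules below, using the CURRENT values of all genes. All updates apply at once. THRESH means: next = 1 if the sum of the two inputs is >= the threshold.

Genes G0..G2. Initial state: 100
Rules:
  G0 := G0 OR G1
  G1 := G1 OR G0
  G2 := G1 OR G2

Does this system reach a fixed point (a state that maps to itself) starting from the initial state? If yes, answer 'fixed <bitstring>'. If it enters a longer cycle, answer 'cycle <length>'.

Step 0: 100
Step 1: G0=G0|G1=1|0=1 G1=G1|G0=0|1=1 G2=G1|G2=0|0=0 -> 110
Step 2: G0=G0|G1=1|1=1 G1=G1|G0=1|1=1 G2=G1|G2=1|0=1 -> 111
Step 3: G0=G0|G1=1|1=1 G1=G1|G0=1|1=1 G2=G1|G2=1|1=1 -> 111
Fixed point reached at step 2: 111

Answer: fixed 111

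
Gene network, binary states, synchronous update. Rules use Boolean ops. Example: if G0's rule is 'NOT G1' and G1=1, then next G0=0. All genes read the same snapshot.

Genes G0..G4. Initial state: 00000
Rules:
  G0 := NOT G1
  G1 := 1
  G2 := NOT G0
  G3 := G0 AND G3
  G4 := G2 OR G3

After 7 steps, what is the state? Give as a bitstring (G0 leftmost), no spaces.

Step 1: G0=NOT G1=NOT 0=1 G1=1(const) G2=NOT G0=NOT 0=1 G3=G0&G3=0&0=0 G4=G2|G3=0|0=0 -> 11100
Step 2: G0=NOT G1=NOT 1=0 G1=1(const) G2=NOT G0=NOT 1=0 G3=G0&G3=1&0=0 G4=G2|G3=1|0=1 -> 01001
Step 3: G0=NOT G1=NOT 1=0 G1=1(const) G2=NOT G0=NOT 0=1 G3=G0&G3=0&0=0 G4=G2|G3=0|0=0 -> 01100
Step 4: G0=NOT G1=NOT 1=0 G1=1(const) G2=NOT G0=NOT 0=1 G3=G0&G3=0&0=0 G4=G2|G3=1|0=1 -> 01101
Step 5: G0=NOT G1=NOT 1=0 G1=1(const) G2=NOT G0=NOT 0=1 G3=G0&G3=0&0=0 G4=G2|G3=1|0=1 -> 01101
Step 6: G0=NOT G1=NOT 1=0 G1=1(const) G2=NOT G0=NOT 0=1 G3=G0&G3=0&0=0 G4=G2|G3=1|0=1 -> 01101
Step 7: G0=NOT G1=NOT 1=0 G1=1(const) G2=NOT G0=NOT 0=1 G3=G0&G3=0&0=0 G4=G2|G3=1|0=1 -> 01101

01101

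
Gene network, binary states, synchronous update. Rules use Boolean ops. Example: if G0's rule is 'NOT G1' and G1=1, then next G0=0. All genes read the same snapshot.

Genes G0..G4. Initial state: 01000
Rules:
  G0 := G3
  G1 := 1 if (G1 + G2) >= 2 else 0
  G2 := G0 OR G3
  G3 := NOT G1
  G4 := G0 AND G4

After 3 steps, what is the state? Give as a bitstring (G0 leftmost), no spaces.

Step 1: G0=G3=0 G1=(1+0>=2)=0 G2=G0|G3=0|0=0 G3=NOT G1=NOT 1=0 G4=G0&G4=0&0=0 -> 00000
Step 2: G0=G3=0 G1=(0+0>=2)=0 G2=G0|G3=0|0=0 G3=NOT G1=NOT 0=1 G4=G0&G4=0&0=0 -> 00010
Step 3: G0=G3=1 G1=(0+0>=2)=0 G2=G0|G3=0|1=1 G3=NOT G1=NOT 0=1 G4=G0&G4=0&0=0 -> 10110

10110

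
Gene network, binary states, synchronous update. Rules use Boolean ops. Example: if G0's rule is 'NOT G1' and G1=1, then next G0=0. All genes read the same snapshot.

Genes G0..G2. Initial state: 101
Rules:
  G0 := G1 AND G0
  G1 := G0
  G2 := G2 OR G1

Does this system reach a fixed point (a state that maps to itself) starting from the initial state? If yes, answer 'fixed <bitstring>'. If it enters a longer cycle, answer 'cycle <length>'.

Step 0: 101
Step 1: G0=G1&G0=0&1=0 G1=G0=1 G2=G2|G1=1|0=1 -> 011
Step 2: G0=G1&G0=1&0=0 G1=G0=0 G2=G2|G1=1|1=1 -> 001
Step 3: G0=G1&G0=0&0=0 G1=G0=0 G2=G2|G1=1|0=1 -> 001
Fixed point reached at step 2: 001

Answer: fixed 001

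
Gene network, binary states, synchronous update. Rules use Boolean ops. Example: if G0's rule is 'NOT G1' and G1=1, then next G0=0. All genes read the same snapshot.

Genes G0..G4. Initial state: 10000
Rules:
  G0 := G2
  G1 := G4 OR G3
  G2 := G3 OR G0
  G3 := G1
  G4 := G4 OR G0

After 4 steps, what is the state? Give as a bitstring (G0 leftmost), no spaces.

Step 1: G0=G2=0 G1=G4|G3=0|0=0 G2=G3|G0=0|1=1 G3=G1=0 G4=G4|G0=0|1=1 -> 00101
Step 2: G0=G2=1 G1=G4|G3=1|0=1 G2=G3|G0=0|0=0 G3=G1=0 G4=G4|G0=1|0=1 -> 11001
Step 3: G0=G2=0 G1=G4|G3=1|0=1 G2=G3|G0=0|1=1 G3=G1=1 G4=G4|G0=1|1=1 -> 01111
Step 4: G0=G2=1 G1=G4|G3=1|1=1 G2=G3|G0=1|0=1 G3=G1=1 G4=G4|G0=1|0=1 -> 11111

11111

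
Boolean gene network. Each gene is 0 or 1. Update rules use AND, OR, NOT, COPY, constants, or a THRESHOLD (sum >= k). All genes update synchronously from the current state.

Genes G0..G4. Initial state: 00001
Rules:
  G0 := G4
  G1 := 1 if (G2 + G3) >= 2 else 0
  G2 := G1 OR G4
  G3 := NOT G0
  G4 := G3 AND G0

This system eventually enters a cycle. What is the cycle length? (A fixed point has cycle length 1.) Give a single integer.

Step 0: 00001
Step 1: G0=G4=1 G1=(0+0>=2)=0 G2=G1|G4=0|1=1 G3=NOT G0=NOT 0=1 G4=G3&G0=0&0=0 -> 10110
Step 2: G0=G4=0 G1=(1+1>=2)=1 G2=G1|G4=0|0=0 G3=NOT G0=NOT 1=0 G4=G3&G0=1&1=1 -> 01001
Step 3: G0=G4=1 G1=(0+0>=2)=0 G2=G1|G4=1|1=1 G3=NOT G0=NOT 0=1 G4=G3&G0=0&0=0 -> 10110
State from step 3 equals state from step 1 -> cycle length 2

Answer: 2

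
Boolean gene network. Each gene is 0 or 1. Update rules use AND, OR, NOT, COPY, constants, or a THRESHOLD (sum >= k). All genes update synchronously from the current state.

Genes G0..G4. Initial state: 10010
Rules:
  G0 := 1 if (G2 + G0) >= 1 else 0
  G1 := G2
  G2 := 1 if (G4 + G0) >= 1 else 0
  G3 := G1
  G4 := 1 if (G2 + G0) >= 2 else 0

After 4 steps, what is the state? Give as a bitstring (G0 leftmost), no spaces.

Step 1: G0=(0+1>=1)=1 G1=G2=0 G2=(0+1>=1)=1 G3=G1=0 G4=(0+1>=2)=0 -> 10100
Step 2: G0=(1+1>=1)=1 G1=G2=1 G2=(0+1>=1)=1 G3=G1=0 G4=(1+1>=2)=1 -> 11101
Step 3: G0=(1+1>=1)=1 G1=G2=1 G2=(1+1>=1)=1 G3=G1=1 G4=(1+1>=2)=1 -> 11111
Step 4: G0=(1+1>=1)=1 G1=G2=1 G2=(1+1>=1)=1 G3=G1=1 G4=(1+1>=2)=1 -> 11111

11111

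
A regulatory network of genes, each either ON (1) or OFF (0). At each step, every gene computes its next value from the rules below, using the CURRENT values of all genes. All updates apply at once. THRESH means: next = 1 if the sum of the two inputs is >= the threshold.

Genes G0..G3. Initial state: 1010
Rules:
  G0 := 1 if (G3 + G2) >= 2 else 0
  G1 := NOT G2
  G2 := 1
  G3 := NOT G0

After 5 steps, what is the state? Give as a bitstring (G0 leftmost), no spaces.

Step 1: G0=(0+1>=2)=0 G1=NOT G2=NOT 1=0 G2=1(const) G3=NOT G0=NOT 1=0 -> 0010
Step 2: G0=(0+1>=2)=0 G1=NOT G2=NOT 1=0 G2=1(const) G3=NOT G0=NOT 0=1 -> 0011
Step 3: G0=(1+1>=2)=1 G1=NOT G2=NOT 1=0 G2=1(const) G3=NOT G0=NOT 0=1 -> 1011
Step 4: G0=(1+1>=2)=1 G1=NOT G2=NOT 1=0 G2=1(const) G3=NOT G0=NOT 1=0 -> 1010
Step 5: G0=(0+1>=2)=0 G1=NOT G2=NOT 1=0 G2=1(const) G3=NOT G0=NOT 1=0 -> 0010

0010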